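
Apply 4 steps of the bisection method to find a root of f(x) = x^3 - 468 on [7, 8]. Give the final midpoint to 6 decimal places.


f(x) = x^3 - 468
f(7) = -125 < 0
f(8) = 44 > 0

Step 1: midpoint = (7.000000 + 8.000000)/2 = 7.500000
  f(7.500000) = -46.125000
  f(mid) < 0, so root is in [7.500000, 8.000000]

Step 2: midpoint = (7.500000 + 8.000000)/2 = 7.750000
  f(7.750000) = -2.515625
  f(mid) < 0, so root is in [7.750000, 8.000000]

Step 3: midpoint = (7.750000 + 8.000000)/2 = 7.875000
  f(7.875000) = 20.373047
  f(mid) > 0, so root is in [7.750000, 7.875000]

Step 4: midpoint = (7.750000 + 7.875000)/2 = 7.812500
  f(7.812500) = 8.837158
  f(mid) > 0, so root is in [7.750000, 7.812500]

midpoint = 7.812500


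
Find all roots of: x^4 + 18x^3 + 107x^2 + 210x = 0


The constant term is 0, so x = 0 is a root. Factor out x:
  x^3 + 18x^2 + 107x + 210 = 0
Let p(x) = x^3 + 18x^2 + 107x + 210. By the rational root theorem (leading coefficient 1), any rational root is an integer divisor of 210: try ±1, ±2, ... in turn.
Test x = 1: value = 336 ≠ 0.
Test x = -1: value = 120 ≠ 0.
Test x = 2: value = 504 ≠ 0.
Test x = -2: value = 60 ≠ 0.
Test x = 3: value = 720 ≠ 0.
Test x = -3: value = 24 ≠ 0.
Test x = 5: value = 1320 ≠ 0.
Test x = -5: value = 0 ✓, so (x + 5) is a factor.
Synthetic division by (x + 5): bring down 1; 1(-5) + 18 = 13; 13(-5) + 107 = 42; 42(-5) + 210 = 0 → quotient x^2 + 13x + 42, remainder 0.
Solve the quadratic x^2 + 13x + 42 = 0: discriminant = 13^2 - 4(1)(42) = 169 - 168 = 1.
sqrt(1) = 1, so x = (-13 ± 1)/2: x = -6 or x = -7.
Collecting all roots found:

x = -7, x = -6, x = -5, x = 0


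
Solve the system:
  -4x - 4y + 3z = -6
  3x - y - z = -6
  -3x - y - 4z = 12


Using Cramer's rule. Expand each determinant along the first row.
D  = (-4)*[(-1)*(-4) - (-1)*(-1)] - (-4)*[3*(-4) - (-1)*(-3)] + 3*[3*(-1) - (-1)*(-3)]
  = (-4)*(3) - (-4)*(-15) + 3*(-6) = -90
Dx = (-6)*[(-1)*(-4) - (-1)*(-1)] - (-4)*[(-6)*(-4) - (-1)*12] + 3*[(-6)*(-1) - (-1)*12]
  = (-6)*(3) - (-4)*(36) + 3*(18) = 180
Dy = (-4)*[(-6)*(-4) - (-1)*12] - (-6)*[3*(-4) - (-1)*(-3)] + 3*[3*12 - (-6)*(-3)]
  = (-4)*(36) - (-6)*(-15) + 3*(18) = -180
Dz = (-4)*[(-1)*12 - (-6)*(-1)] - (-4)*[3*12 - (-6)*(-3)] + (-6)*[3*(-1) - (-1)*(-3)]
  = (-4)*(-18) - (-4)*(18) + (-6)*(-6) = 180
x = Dx/D = 180/-90 = -2, y = Dy/D = -180/-90 = 2, z = Dz/D = 180/-90 = -2
Check eq1: (-4)(-2) + (-4)(2) + (3)(-2) = -6 = -6 ✓
Check eq2: (3)(-2) + (-1)(2) + (-1)(-2) = -6 = -6 ✓
Check eq3: (-3)(-2) + (-1)(2) + (-4)(-2) = 12 = 12 ✓

x = -2, y = 2, z = -2


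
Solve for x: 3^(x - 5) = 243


Express both sides with the same base.
243 = 3^5
Since the bases match, equate exponents: x - 5 = 5
So x = 5 - (-5) = 10

x = 10


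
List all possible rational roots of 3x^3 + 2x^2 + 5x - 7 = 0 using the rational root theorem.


Rational root theorem: possible roots are ±p/q where:
  p divides the constant term (-7): p ∈ {1, 7}
  q divides the leading coefficient (3): q ∈ {1, 3}

All possible rational roots: -7, -7/3, -1, -1/3, 1/3, 1, 7/3, 7

-7, -7/3, -1, -1/3, 1/3, 1, 7/3, 7


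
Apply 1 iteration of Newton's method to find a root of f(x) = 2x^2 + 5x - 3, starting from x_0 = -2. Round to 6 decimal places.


Newton's method: x_(n+1) = x_n - f(x_n)/f'(x_n)
f(x) = 2x^2 + 5x - 3
f'(x) = 4x + 5

Iteration 1:
  f(-2.000000) = -5.000000
  f'(-2.000000) = -3.000000
  x_1 = -2.000000 - (-5.000000)/(-3.000000) = -3.666667

x_1 = -3.666667


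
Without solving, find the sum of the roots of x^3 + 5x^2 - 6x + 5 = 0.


By Vieta's formulas for x^3 + bx^2 + cx + d = 0:
  r1 + r2 + r3 = -b/a = -5
  r1*r2 + r1*r3 + r2*r3 = c/a = -6
  r1*r2*r3 = -d/a = -5


Sum = -5


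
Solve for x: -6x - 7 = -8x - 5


Starting with: -6x - 7 = -8x - 5
Move all x terms to left: (-6 + 8)x = -5 + 7
Simplify: 2x = 2
Divide both sides by 2: x = 1

x = 1


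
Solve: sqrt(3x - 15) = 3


Square both sides: 3x - 15 = 3^2 = 9
3x = 9 + 15 = 24
x = 8
Check: sqrt(3*8 - 15) = sqrt(9) = 3 ✓

x = 8


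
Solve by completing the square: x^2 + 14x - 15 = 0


Start: x^2 + 14x - 15 = 0
Move constant: x^2 + 14x = 15
Half of 14 is 7, squared is 49
Add 49 to both sides: x^2 + 14x + 49 = 64
(x + 7)^2 = 64
x + 7 = ±8
x = -7 + 8 = 1 or x = -7 - 8 = -15

x = -15, x = 1


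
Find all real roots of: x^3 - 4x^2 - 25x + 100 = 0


Let p(x) = x^3 - 4x^2 - 25x + 100. By the rational root theorem (leading coefficient 1), any rational root is an integer divisor of 100: try ±1, ±2, ... in turn.
Test x = 1: value = 72 ≠ 0.
Test x = -1: value = 120 ≠ 0.
Test x = 2: value = 42 ≠ 0.
Test x = -2: value = 126 ≠ 0.
Test x = 4: value = 0 ✓, so (x - 4) is a factor.
Synthetic division by (x - 4): bring down 1; 1(4) - 4 = 0; 0(4) - 25 = -25; (-25)(4) + 100 = 0 → quotient x^2 - 25, remainder 0.
Solve the quadratic x^2 - 25 = 0: discriminant = 0^2 - 4(1)(-25) = 0 + 100 = 100.
sqrt(100) = 10, so x = (0 ± 10)/2: x = 5 or x = -5.

x = -5, x = 4, x = 5


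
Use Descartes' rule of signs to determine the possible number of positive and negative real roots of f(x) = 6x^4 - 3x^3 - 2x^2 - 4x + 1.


Descartes' rule of signs:

For positive roots, count sign changes in f(x) = 6x^4 - 3x^3 - 2x^2 - 4x + 1:
Signs of coefficients: +, -, -, -, +
Number of sign changes: 2
Possible positive real roots: 2, 0

For negative roots, examine f(-x) = 6x^4 + 3x^3 - 2x^2 + 4x + 1:
Signs of coefficients: +, +, -, +, +
Number of sign changes: 2
Possible negative real roots: 2, 0

Positive roots: 2 or 0; Negative roots: 2 or 0


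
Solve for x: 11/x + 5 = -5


Subtract 5 from both sides: 11/x = -10
Multiply both sides by x: 11 = -10 * x
Divide by -10: x = -11/10

x = -11/10


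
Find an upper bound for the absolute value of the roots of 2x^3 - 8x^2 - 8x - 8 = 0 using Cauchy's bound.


Cauchy's bound: all roots r satisfy |r| <= 1 + max(|a_i/a_n|) for i = 0,...,n-1
where a_n is the leading coefficient.

Coefficients: [2, -8, -8, -8]
Leading coefficient a_n = 2
Ratios |a_i/a_n|: 4, 4, 4
Maximum ratio: 4
Cauchy's bound: |r| <= 1 + 4 = 5

Upper bound = 5


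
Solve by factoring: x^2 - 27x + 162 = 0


We need two numbers that multiply to 162 and add to -27.
Those numbers are -18 and -9 (since (-18) * (-9) = 162 and (-18) + (-9) = -27).
So x^2 - 27x + 162 = (x - 18)(x - 9) = 0
Setting each factor to zero: x = 18 or x = 9

x = 9, x = 18


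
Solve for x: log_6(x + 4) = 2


Convert to exponential form: x + 4 = 6^2 = 36
x = 36 - 4 = 32
Check: log_6(32 + 4) = log_6(36) = log_6(36) = 2 ✓

x = 32


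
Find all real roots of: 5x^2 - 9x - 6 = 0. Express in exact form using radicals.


Using the quadratic formula: x = (-b ± sqrt(b^2 - 4ac)) / (2a)
Here a = 5, b = -9, c = -6
Discriminant = b^2 - 4ac = (-9)^2 - 4(5)(-6) = 81 + 120 = 201
Since discriminant = 201 > 0, there are two real roots.
x = (9 ± sqrt(201)) / 10
Numerically: x ≈ 2.3177 or x ≈ -0.5177

x = (9 + sqrt(201)) / 10 or x = (9 - sqrt(201)) / 10


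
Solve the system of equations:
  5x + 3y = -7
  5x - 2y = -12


Using Cramer's rule:
Determinant D = (5)(-2) - (5)(3) = -10 - 15 = -25
Dx = (-7)(-2) - (-12)(3) = 14 + 36 = 50
Dy = (5)(-12) - (5)(-7) = -60 + 35 = -25
x = Dx/D = 50/-25 = -2
y = Dy/D = -25/-25 = 1

x = -2, y = 1


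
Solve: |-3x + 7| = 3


An absolute value equation |expr| = 3 gives two cases:
Case 1: -3x + 7 = 3
  -3x = -4, so x = 4/3
Case 2: -3x + 7 = -3
  -3x = -10, so x = 10/3

x = 4/3, x = 10/3


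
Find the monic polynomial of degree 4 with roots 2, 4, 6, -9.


A monic polynomial with roots 2, 4, 6, -9 is:
p(x) = (x - 2)(x - 4)(x - 6)(x + 9)
After multiplying by (x - 2): x - 2
After multiplying by (x - 4): x^2 - 6x + 8
After multiplying by (x - 6): x^3 - 12x^2 + 44x - 48
After multiplying by (x + 9): x^4 - 3x^3 - 64x^2 + 348x - 432

x^4 - 3x^3 - 64x^2 + 348x - 432


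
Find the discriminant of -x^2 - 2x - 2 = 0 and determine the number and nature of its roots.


For ax^2 + bx + c = 0, discriminant D = b^2 - 4ac
Here a = -1, b = -2, c = -2
D = (-2)^2 - 4(-1)(-2) = 4 - 8 = -4

D = -4 < 0
The equation has no real roots (2 complex conjugate roots).

Discriminant = -4, no real roots (2 complex conjugate roots)


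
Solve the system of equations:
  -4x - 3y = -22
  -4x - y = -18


Using Cramer's rule:
Determinant D = (-4)(-1) - (-4)(-3) = 4 - 12 = -8
Dx = (-22)(-1) - (-18)(-3) = 22 - 54 = -32
Dy = (-4)(-18) - (-4)(-22) = 72 - 88 = -16
x = Dx/D = -32/-8 = 4
y = Dy/D = -16/-8 = 2

x = 4, y = 2


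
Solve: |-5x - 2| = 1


An absolute value equation |expr| = 1 gives two cases:
Case 1: -5x - 2 = 1
  -5x = 3, so x = -3/5
Case 2: -5x - 2 = -1
  -5x = 1, so x = -1/5

x = -3/5, x = -1/5


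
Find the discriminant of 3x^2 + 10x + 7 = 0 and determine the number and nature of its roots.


For ax^2 + bx + c = 0, discriminant D = b^2 - 4ac
Here a = 3, b = 10, c = 7
D = (10)^2 - 4(3)(7) = 100 - 84 = 16

D = 16 > 0 and is a perfect square (sqrt = 4)
The equation has 2 distinct real rational roots.

Discriminant = 16, 2 distinct real rational roots


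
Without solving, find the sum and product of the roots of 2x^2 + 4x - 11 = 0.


By Vieta's formulas for ax^2 + bx + c = 0:
  Sum of roots = -b/a
  Product of roots = c/a

Here a = 2, b = 4, c = -11
Sum = -(4)/2 = -2
Product = -11/2 = -11/2

Sum = -2, Product = -11/2


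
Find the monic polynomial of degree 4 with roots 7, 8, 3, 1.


A monic polynomial with roots 7, 8, 3, 1 is:
p(x) = (x - 7)(x - 8)(x - 3)(x - 1)
After multiplying by (x - 7): x - 7
After multiplying by (x - 8): x^2 - 15x + 56
After multiplying by (x - 3): x^3 - 18x^2 + 101x - 168
After multiplying by (x - 1): x^4 - 19x^3 + 119x^2 - 269x + 168

x^4 - 19x^3 + 119x^2 - 269x + 168


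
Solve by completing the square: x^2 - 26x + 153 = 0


Start: x^2 - 26x + 153 = 0
Move constant: x^2 - 26x = -153
Half of -26 is -13, squared is 169
Add 169 to both sides: x^2 - 26x + 169 = 16
(x - 13)^2 = 16
x - 13 = ±4
x = 13 + 4 = 17 or x = 13 - 4 = 9

x = 9, x = 17


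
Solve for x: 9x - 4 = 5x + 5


Starting with: 9x - 4 = 5x + 5
Move all x terms to left: (9 - 5)x = 5 + 4
Simplify: 4x = 9
Divide both sides by 4: x = 9/4

x = 9/4


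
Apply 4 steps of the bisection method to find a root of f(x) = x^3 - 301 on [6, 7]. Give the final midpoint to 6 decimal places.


f(x) = x^3 - 301
f(6) = -85 < 0
f(7) = 42 > 0

Step 1: midpoint = (6.000000 + 7.000000)/2 = 6.500000
  f(6.500000) = -26.375000
  f(mid) < 0, so root is in [6.500000, 7.000000]

Step 2: midpoint = (6.500000 + 7.000000)/2 = 6.750000
  f(6.750000) = 6.546875
  f(mid) > 0, so root is in [6.500000, 6.750000]

Step 3: midpoint = (6.500000 + 6.750000)/2 = 6.625000
  f(6.625000) = -10.224609
  f(mid) < 0, so root is in [6.625000, 6.750000]

Step 4: midpoint = (6.625000 + 6.750000)/2 = 6.687500
  f(6.687500) = -1.917236
  f(mid) < 0, so root is in [6.687500, 6.750000]

midpoint = 6.687500


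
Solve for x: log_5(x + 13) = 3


Convert to exponential form: x + 13 = 5^3 = 125
x = 125 - 13 = 112
Check: log_5(112 + 13) = log_5(125) = log_5(125) = 3 ✓

x = 112


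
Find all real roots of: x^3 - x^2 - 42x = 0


The constant term is 0, so x = 0 is a root. Factor out x:
  x(x^2 - x - 42) = 0
Solve the quadratic x^2 - x - 42 = 0: discriminant = (-1)^2 - 4(1)(-42) = 1 + 168 = 169.
sqrt(169) = 13, so x = (1 ± 13)/2: x = 7 or x = -6.

x = -6, x = 0, x = 7


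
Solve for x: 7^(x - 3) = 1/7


Express both sides with the same base.
1/7 = 7^(-1)
Since the bases match, equate exponents: x - 3 = -1
So x = -1 - (-3) = 2

x = 2


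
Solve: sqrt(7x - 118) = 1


Square both sides: 7x - 118 = 1^2 = 1
7x = 1 + 118 = 119
x = 17
Check: sqrt(7*17 - 118) = sqrt(1) = 1 ✓

x = 17


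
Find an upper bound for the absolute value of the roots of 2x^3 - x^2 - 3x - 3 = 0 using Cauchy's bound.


Cauchy's bound: all roots r satisfy |r| <= 1 + max(|a_i/a_n|) for i = 0,...,n-1
where a_n is the leading coefficient.

Coefficients: [2, -1, -3, -3]
Leading coefficient a_n = 2
Ratios |a_i/a_n|: 1/2, 3/2, 3/2
Maximum ratio: 3/2
Cauchy's bound: |r| <= 1 + 3/2 = 5/2

Upper bound = 5/2


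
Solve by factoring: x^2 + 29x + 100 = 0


We need two numbers that multiply to 100 and add to 29.
Those numbers are 25 and 4 (since 25 * 4 = 100 and 25 + 4 = 29).
So x^2 + 29x + 100 = (x + 25)(x + 4) = 0
Setting each factor to zero: x = -25 or x = -4

x = -25, x = -4


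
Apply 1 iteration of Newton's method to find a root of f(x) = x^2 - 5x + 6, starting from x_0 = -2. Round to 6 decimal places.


Newton's method: x_(n+1) = x_n - f(x_n)/f'(x_n)
f(x) = x^2 - 5x + 6
f'(x) = 2x - 5

Iteration 1:
  f(-2.000000) = 20.000000
  f'(-2.000000) = -9.000000
  x_1 = -2.000000 - (20.000000)/(-9.000000) = 0.222222

x_1 = 0.222222


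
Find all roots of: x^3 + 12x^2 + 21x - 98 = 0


Let p(x) = x^3 + 12x^2 + 21x - 98. By the rational root theorem (leading coefficient 1), any rational root is an integer divisor of 98: try ±1, ±2, ... in turn.
Test x = 1: value = -64 ≠ 0.
Test x = -1: value = -108 ≠ 0.
Test x = 2: value = 0 ✓, so (x - 2) is a factor.
Synthetic division by (x - 2): bring down 1; 1(2) + 12 = 14; 14(2) + 21 = 49; 49(2) - 98 = 0 → quotient x^2 + 14x + 49, remainder 0.
Solve the quadratic x^2 + 14x + 49 = 0: discriminant = 14^2 - 4(1)(49) = 196 - 196 = 0.
Discriminant = 0, so a double root: x = -14/2 = -7.
Collecting all roots found:

x = -7 (multiplicity 2), x = 2


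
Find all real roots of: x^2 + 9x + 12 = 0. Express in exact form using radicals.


Using the quadratic formula: x = (-b ± sqrt(b^2 - 4ac)) / (2a)
Here a = 1, b = 9, c = 12
Discriminant = b^2 - 4ac = 9^2 - 4(1)(12) = 81 - 48 = 33
Since discriminant = 33 > 0, there are two real roots.
x = (-9 ± sqrt(33)) / 2
Numerically: x ≈ -1.6277 or x ≈ -7.3723

x = (-9 + sqrt(33)) / 2 or x = (-9 - sqrt(33)) / 2


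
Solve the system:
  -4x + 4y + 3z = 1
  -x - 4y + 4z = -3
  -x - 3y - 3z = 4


Using Cramer's rule. Expand each determinant along the first row.
D  = (-4)*[(-4)*(-3) - 4*(-3)] - 4*[(-1)*(-3) - 4*(-1)] + 3*[(-1)*(-3) - (-4)*(-1)]
  = (-4)*(24) - 4*(7) + 3*(-1) = -127
Dx = 1*[(-4)*(-3) - 4*(-3)] - 4*[(-3)*(-3) - 4*4] + 3*[(-3)*(-3) - (-4)*4]
  = 1*(24) - 4*(-7) + 3*(25) = 127
Dy = (-4)*[(-3)*(-3) - 4*4] - 1*[(-1)*(-3) - 4*(-1)] + 3*[(-1)*4 - (-3)*(-1)]
  = (-4)*(-7) - 1*(7) + 3*(-7) = 0
Dz = (-4)*[(-4)*4 - (-3)*(-3)] - 4*[(-1)*4 - (-3)*(-1)] + 1*[(-1)*(-3) - (-4)*(-1)]
  = (-4)*(-25) - 4*(-7) + 1*(-1) = 127
x = Dx/D = 127/-127 = -1, y = Dy/D = 0/-127 = 0, z = Dz/D = 127/-127 = -1
Check eq1: (-4)(-1) + (4)(0) + (3)(-1) = 1 = 1 ✓
Check eq2: (-1)(-1) + (-4)(0) + (4)(-1) = -3 = -3 ✓
Check eq3: (-1)(-1) + (-3)(0) + (-3)(-1) = 4 = 4 ✓

x = -1, y = 0, z = -1


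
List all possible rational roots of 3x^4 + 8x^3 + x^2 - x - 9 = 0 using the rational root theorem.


Rational root theorem: possible roots are ±p/q where:
  p divides the constant term (-9): p ∈ {1, 3, 9}
  q divides the leading coefficient (3): q ∈ {1, 3}

All possible rational roots: -9, -3, -1, -1/3, 1/3, 1, 3, 9

-9, -3, -1, -1/3, 1/3, 1, 3, 9


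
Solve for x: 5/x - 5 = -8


Subtract -5 from both sides: 5/x = -3
Multiply both sides by x: 5 = -3 * x
Divide by -3: x = -5/3

x = -5/3


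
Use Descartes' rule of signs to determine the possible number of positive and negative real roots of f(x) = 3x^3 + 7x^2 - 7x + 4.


Descartes' rule of signs:

For positive roots, count sign changes in f(x) = 3x^3 + 7x^2 - 7x + 4:
Signs of coefficients: +, +, -, +
Number of sign changes: 2
Possible positive real roots: 2, 0

For negative roots, examine f(-x) = -3x^3 + 7x^2 + 7x + 4:
Signs of coefficients: -, +, +, +
Number of sign changes: 1
Possible negative real roots: 1

Positive roots: 2 or 0; Negative roots: 1


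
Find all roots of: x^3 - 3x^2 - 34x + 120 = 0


Let p(x) = x^3 - 3x^2 - 34x + 120. By the rational root theorem (leading coefficient 1), any rational root is an integer divisor of 120: try ±1, ±2, ... in turn.
Test x = 1: value = 84 ≠ 0.
Test x = -1: value = 150 ≠ 0.
Test x = 2: value = 48 ≠ 0.
Test x = -2: value = 168 ≠ 0.
Test x = 3: value = 18 ≠ 0.
Test x = -3: value = 168 ≠ 0.
Test x = 4: value = 0 ✓, so (x - 4) is a factor.
Synthetic division by (x - 4): bring down 1; 1(4) - 3 = 1; 1(4) - 34 = -30; (-30)(4) + 120 = 0 → quotient x^2 + x - 30, remainder 0.
Solve the quadratic x^2 + x - 30 = 0: discriminant = 1^2 - 4(1)(-30) = 1 + 120 = 121.
sqrt(121) = 11, so x = (-1 ± 11)/2: x = 5 or x = -6.
Collecting all roots found:

x = -6, x = 4, x = 5


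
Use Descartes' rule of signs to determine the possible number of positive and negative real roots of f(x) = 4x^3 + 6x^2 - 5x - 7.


Descartes' rule of signs:

For positive roots, count sign changes in f(x) = 4x^3 + 6x^2 - 5x - 7:
Signs of coefficients: +, +, -, -
Number of sign changes: 1
Possible positive real roots: 1

For negative roots, examine f(-x) = -4x^3 + 6x^2 + 5x - 7:
Signs of coefficients: -, +, +, -
Number of sign changes: 2
Possible negative real roots: 2, 0

Positive roots: 1; Negative roots: 2 or 0


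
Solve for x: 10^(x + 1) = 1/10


Express both sides with the same base.
1/10 = 10^(-1)
Since the bases match, equate exponents: x + 1 = -1
So x = -1 - (1) = -2

x = -2


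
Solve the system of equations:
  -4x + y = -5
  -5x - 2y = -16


Using Cramer's rule:
Determinant D = (-4)(-2) - (-5)(1) = 8 + 5 = 13
Dx = (-5)(-2) - (-16)(1) = 10 + 16 = 26
Dy = (-4)(-16) - (-5)(-5) = 64 - 25 = 39
x = Dx/D = 26/13 = 2
y = Dy/D = 39/13 = 3

x = 2, y = 3


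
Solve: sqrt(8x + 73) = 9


Square both sides: 8x + 73 = 9^2 = 81
8x = 81 - 73 = 8
x = 1
Check: sqrt(8*1 + 73) = sqrt(81) = 9 ✓

x = 1


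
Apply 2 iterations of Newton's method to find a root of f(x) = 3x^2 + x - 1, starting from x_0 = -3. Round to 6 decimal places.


Newton's method: x_(n+1) = x_n - f(x_n)/f'(x_n)
f(x) = 3x^2 + x - 1
f'(x) = 6x + 1

Iteration 1:
  f(-3.000000) = 23.000000
  f'(-3.000000) = -17.000000
  x_1 = -3.000000 - (23.000000)/(-17.000000) = -1.647059

Iteration 2:
  f(-1.647059) = 5.491349
  f'(-1.647059) = -8.882353
  x_2 = -1.647059 - (5.491349)/(-8.882353) = -1.028827

x_2 = -1.028827


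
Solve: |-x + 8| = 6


An absolute value equation |expr| = 6 gives two cases:
Case 1: -x + 8 = 6
  -x = -2, so x = 2
Case 2: -x + 8 = -6
  -x = -14, so x = 14

x = 2, x = 14


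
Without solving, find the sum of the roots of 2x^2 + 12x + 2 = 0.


By Vieta's formulas for ax^2 + bx + c = 0:
  Sum of roots = -b/a
  Product of roots = c/a

Here a = 2, b = 12, c = 2
Sum = -(12)/2 = -6
Product = 2/2 = 1

Sum = -6


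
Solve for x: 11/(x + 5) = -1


Multiply both sides by (x + 5): 11 = -1(x + 5)
Distribute: 11 = -x - 5
-x = 11 + 5 = 16
x = -16

x = -16


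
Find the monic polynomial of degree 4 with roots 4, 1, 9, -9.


A monic polynomial with roots 4, 1, 9, -9 is:
p(x) = (x - 4)(x - 1)(x - 9)(x + 9)
After multiplying by (x - 4): x - 4
After multiplying by (x - 1): x^2 - 5x + 4
After multiplying by (x - 9): x^3 - 14x^2 + 49x - 36
After multiplying by (x + 9): x^4 - 5x^3 - 77x^2 + 405x - 324

x^4 - 5x^3 - 77x^2 + 405x - 324


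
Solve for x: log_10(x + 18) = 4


Convert to exponential form: x + 18 = 10^4 = 10000
x = 10000 - 18 = 9982
Check: log_10(9982 + 18) = log_10(10000) = log_10(10000) = 4 ✓

x = 9982


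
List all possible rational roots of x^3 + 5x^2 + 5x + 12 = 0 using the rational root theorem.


Rational root theorem: possible roots are ±p/q where:
  p divides the constant term (12): p ∈ {1, 2, 3, 4, 6, 12}
  q divides the leading coefficient (1): q ∈ {1}

All possible rational roots: -12, -6, -4, -3, -2, -1, 1, 2, 3, 4, 6, 12

-12, -6, -4, -3, -2, -1, 1, 2, 3, 4, 6, 12


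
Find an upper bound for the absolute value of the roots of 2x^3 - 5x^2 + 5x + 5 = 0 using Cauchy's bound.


Cauchy's bound: all roots r satisfy |r| <= 1 + max(|a_i/a_n|) for i = 0,...,n-1
where a_n is the leading coefficient.

Coefficients: [2, -5, 5, 5]
Leading coefficient a_n = 2
Ratios |a_i/a_n|: 5/2, 5/2, 5/2
Maximum ratio: 5/2
Cauchy's bound: |r| <= 1 + 5/2 = 7/2

Upper bound = 7/2


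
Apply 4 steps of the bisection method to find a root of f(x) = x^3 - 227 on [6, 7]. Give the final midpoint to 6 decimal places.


f(x) = x^3 - 227
f(6) = -11 < 0
f(7) = 116 > 0

Step 1: midpoint = (6.000000 + 7.000000)/2 = 6.500000
  f(6.500000) = 47.625000
  f(mid) > 0, so root is in [6.000000, 6.500000]

Step 2: midpoint = (6.000000 + 6.500000)/2 = 6.250000
  f(6.250000) = 17.140625
  f(mid) > 0, so root is in [6.000000, 6.250000]

Step 3: midpoint = (6.000000 + 6.250000)/2 = 6.125000
  f(6.125000) = 2.783203
  f(mid) > 0, so root is in [6.000000, 6.125000]

Step 4: midpoint = (6.000000 + 6.125000)/2 = 6.062500
  f(6.062500) = -4.179443
  f(mid) < 0, so root is in [6.062500, 6.125000]

midpoint = 6.062500


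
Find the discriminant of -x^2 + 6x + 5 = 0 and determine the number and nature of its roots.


For ax^2 + bx + c = 0, discriminant D = b^2 - 4ac
Here a = -1, b = 6, c = 5
D = (6)^2 - 4(-1)(5) = 36 + 20 = 56

D = 56 > 0 but not a perfect square
The equation has 2 distinct real irrational roots.

Discriminant = 56, 2 distinct real irrational roots


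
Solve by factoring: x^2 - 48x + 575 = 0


We need two numbers that multiply to 575 and add to -48.
Those numbers are -23 and -25 (since (-23) * (-25) = 575 and (-23) + (-25) = -48).
So x^2 - 48x + 575 = (x - 23)(x - 25) = 0
Setting each factor to zero: x = 23 or x = 25

x = 23, x = 25


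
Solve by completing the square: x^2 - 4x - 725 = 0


Start: x^2 - 4x - 725 = 0
Move constant: x^2 - 4x = 725
Half of -4 is -2, squared is 4
Add 4 to both sides: x^2 - 4x + 4 = 729
(x - 2)^2 = 729
x - 2 = ±27
x = 2 + 27 = 29 or x = 2 - 27 = -25

x = -25, x = 29


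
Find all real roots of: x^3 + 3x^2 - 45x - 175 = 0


Let p(x) = x^3 + 3x^2 - 45x - 175. By the rational root theorem (leading coefficient 1), any rational root is an integer divisor of 175: try ±1, ±2, ... in turn.
Test x = 1: value = -216 ≠ 0.
Test x = -1: value = -128 ≠ 0.
Test x = 5: value = -200 ≠ 0.
Test x = -5: value = 0 ✓, so (x + 5) is a factor.
Synthetic division by (x + 5): bring down 1; 1(-5) + 3 = -2; (-2)(-5) - 45 = -35; (-35)(-5) - 175 = 0 → quotient x^2 - 2x - 35, remainder 0.
Solve the quadratic x^2 - 2x - 35 = 0: discriminant = (-2)^2 - 4(1)(-35) = 4 + 140 = 144.
sqrt(144) = 12, so x = (2 ± 12)/2: x = 7 or x = -5.

x = -5 (multiplicity 2), x = 7


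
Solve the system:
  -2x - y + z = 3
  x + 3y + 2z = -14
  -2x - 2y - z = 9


Using Cramer's rule. Expand each determinant along the first row.
D  = (-2)*[3*(-1) - 2*(-2)] - (-1)*[1*(-1) - 2*(-2)] + 1*[1*(-2) - 3*(-2)]
  = (-2)*(1) - (-1)*(3) + 1*(4) = 5
Dx = 3*[3*(-1) - 2*(-2)] - (-1)*[(-14)*(-1) - 2*9] + 1*[(-14)*(-2) - 3*9]
  = 3*(1) - (-1)*(-4) + 1*(1) = 0
Dy = (-2)*[(-14)*(-1) - 2*9] - 3*[1*(-1) - 2*(-2)] + 1*[1*9 - (-14)*(-2)]
  = (-2)*(-4) - 3*(3) + 1*(-19) = -20
Dz = (-2)*[3*9 - (-14)*(-2)] - (-1)*[1*9 - (-14)*(-2)] + 3*[1*(-2) - 3*(-2)]
  = (-2)*(-1) - (-1)*(-19) + 3*(4) = -5
x = Dx/D = 0/5 = 0, y = Dy/D = -20/5 = -4, z = Dz/D = -5/5 = -1
Check eq1: (-2)(0) + (-1)(-4) + (1)(-1) = 3 = 3 ✓
Check eq2: (1)(0) + (3)(-4) + (2)(-1) = -14 = -14 ✓
Check eq3: (-2)(0) + (-2)(-4) + (-1)(-1) = 9 = 9 ✓

x = 0, y = -4, z = -1


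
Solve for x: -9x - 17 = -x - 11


Starting with: -9x - 17 = -x - 11
Move all x terms to left: (-9 + 1)x = -11 + 17
Simplify: -8x = 6
Divide both sides by -8: x = -3/4

x = -3/4


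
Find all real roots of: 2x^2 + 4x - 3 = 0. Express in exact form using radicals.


Using the quadratic formula: x = (-b ± sqrt(b^2 - 4ac)) / (2a)
Here a = 2, b = 4, c = -3
Discriminant = b^2 - 4ac = 4^2 - 4(2)(-3) = 16 + 24 = 40
Since discriminant = 40 > 0, there are two real roots.
x = (-4 ± 2*sqrt(10)) / 4
Simplifying: x = (-2 ± sqrt(10)) / 2
Numerically: x ≈ 0.5811 or x ≈ -2.5811

x = (-2 + sqrt(10)) / 2 or x = (-2 - sqrt(10)) / 2


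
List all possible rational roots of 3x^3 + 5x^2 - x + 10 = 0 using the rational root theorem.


Rational root theorem: possible roots are ±p/q where:
  p divides the constant term (10): p ∈ {1, 2, 5, 10}
  q divides the leading coefficient (3): q ∈ {1, 3}

All possible rational roots: -10, -5, -10/3, -2, -5/3, -1, -2/3, -1/3, 1/3, 2/3, 1, 5/3, 2, 10/3, 5, 10

-10, -5, -10/3, -2, -5/3, -1, -2/3, -1/3, 1/3, 2/3, 1, 5/3, 2, 10/3, 5, 10


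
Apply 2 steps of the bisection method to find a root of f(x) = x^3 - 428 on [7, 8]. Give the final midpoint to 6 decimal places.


f(x) = x^3 - 428
f(7) = -85 < 0
f(8) = 84 > 0

Step 1: midpoint = (7.000000 + 8.000000)/2 = 7.500000
  f(7.500000) = -6.125000
  f(mid) < 0, so root is in [7.500000, 8.000000]

Step 2: midpoint = (7.500000 + 8.000000)/2 = 7.750000
  f(7.750000) = 37.484375
  f(mid) > 0, so root is in [7.500000, 7.750000]

midpoint = 7.750000


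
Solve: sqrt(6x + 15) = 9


Square both sides: 6x + 15 = 9^2 = 81
6x = 81 - 15 = 66
x = 11
Check: sqrt(6*11 + 15) = sqrt(81) = 9 ✓

x = 11


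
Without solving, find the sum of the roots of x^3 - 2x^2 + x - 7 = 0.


By Vieta's formulas for x^3 + bx^2 + cx + d = 0:
  r1 + r2 + r3 = -b/a = 2
  r1*r2 + r1*r3 + r2*r3 = c/a = 1
  r1*r2*r3 = -d/a = 7


Sum = 2


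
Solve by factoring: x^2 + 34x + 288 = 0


We need two numbers that multiply to 288 and add to 34.
Those numbers are 18 and 16 (since 18 * 16 = 288 and 18 + 16 = 34).
So x^2 + 34x + 288 = (x + 18)(x + 16) = 0
Setting each factor to zero: x = -18 or x = -16

x = -18, x = -16


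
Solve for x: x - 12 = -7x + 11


Starting with: x - 12 = -7x + 11
Move all x terms to left: (1 + 7)x = 11 + 12
Simplify: 8x = 23
Divide both sides by 8: x = 23/8

x = 23/8


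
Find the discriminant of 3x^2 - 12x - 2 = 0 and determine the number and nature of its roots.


For ax^2 + bx + c = 0, discriminant D = b^2 - 4ac
Here a = 3, b = -12, c = -2
D = (-12)^2 - 4(3)(-2) = 144 + 24 = 168

D = 168 > 0 but not a perfect square
The equation has 2 distinct real irrational roots.

Discriminant = 168, 2 distinct real irrational roots


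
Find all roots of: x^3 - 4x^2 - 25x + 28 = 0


Let p(x) = x^3 - 4x^2 - 25x + 28. By the rational root theorem (leading coefficient 1), any rational root is an integer divisor of 28: try ±1, ±2, ... in turn.
Test x = 1: value = 0 ✓, so (x - 1) is a factor.
Synthetic division by (x - 1): bring down 1; 1(1) - 4 = -3; (-3)(1) - 25 = -28; (-28)(1) + 28 = 0 → quotient x^2 - 3x - 28, remainder 0.
Solve the quadratic x^2 - 3x - 28 = 0: discriminant = (-3)^2 - 4(1)(-28) = 9 + 112 = 121.
sqrt(121) = 11, so x = (3 ± 11)/2: x = 7 or x = -4.
Collecting all roots found:

x = -4, x = 1, x = 7


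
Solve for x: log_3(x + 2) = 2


Convert to exponential form: x + 2 = 3^2 = 9
x = 9 - 2 = 7
Check: log_3(7 + 2) = log_3(9) = log_3(9) = 2 ✓

x = 7


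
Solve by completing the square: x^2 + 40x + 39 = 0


Start: x^2 + 40x + 39 = 0
Move constant: x^2 + 40x = -39
Half of 40 is 20, squared is 400
Add 400 to both sides: x^2 + 40x + 400 = 361
(x + 20)^2 = 361
x + 20 = ±19
x = -20 + 19 = -1 or x = -20 - 19 = -39

x = -39, x = -1


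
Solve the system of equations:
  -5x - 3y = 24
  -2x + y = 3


Using Cramer's rule:
Determinant D = (-5)(1) - (-2)(-3) = -5 - 6 = -11
Dx = (24)(1) - (3)(-3) = 24 + 9 = 33
Dy = (-5)(3) - (-2)(24) = -15 + 48 = 33
x = Dx/D = 33/-11 = -3
y = Dy/D = 33/-11 = -3

x = -3, y = -3


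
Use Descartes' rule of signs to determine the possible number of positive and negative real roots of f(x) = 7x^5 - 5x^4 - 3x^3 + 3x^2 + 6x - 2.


Descartes' rule of signs:

For positive roots, count sign changes in f(x) = 7x^5 - 5x^4 - 3x^3 + 3x^2 + 6x - 2:
Signs of coefficients: +, -, -, +, +, -
Number of sign changes: 3
Possible positive real roots: 3, 1

For negative roots, examine f(-x) = -7x^5 - 5x^4 + 3x^3 + 3x^2 - 6x - 2:
Signs of coefficients: -, -, +, +, -, -
Number of sign changes: 2
Possible negative real roots: 2, 0

Positive roots: 3 or 1; Negative roots: 2 or 0


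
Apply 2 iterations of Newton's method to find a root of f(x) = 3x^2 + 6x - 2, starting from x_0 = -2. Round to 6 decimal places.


Newton's method: x_(n+1) = x_n - f(x_n)/f'(x_n)
f(x) = 3x^2 + 6x - 2
f'(x) = 6x + 6

Iteration 1:
  f(-2.000000) = -2.000000
  f'(-2.000000) = -6.000000
  x_1 = -2.000000 - (-2.000000)/(-6.000000) = -2.333333

Iteration 2:
  f(-2.333333) = 0.333333
  f'(-2.333333) = -8.000000
  x_2 = -2.333333 - (0.333333)/(-8.000000) = -2.291667

x_2 = -2.291667


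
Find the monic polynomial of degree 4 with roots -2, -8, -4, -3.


A monic polynomial with roots -2, -8, -4, -3 is:
p(x) = (x + 2)(x + 8)(x + 4)(x + 3)
After multiplying by (x + 2): x + 2
After multiplying by (x + 8): x^2 + 10x + 16
After multiplying by (x + 4): x^3 + 14x^2 + 56x + 64
After multiplying by (x + 3): x^4 + 17x^3 + 98x^2 + 232x + 192

x^4 + 17x^3 + 98x^2 + 232x + 192


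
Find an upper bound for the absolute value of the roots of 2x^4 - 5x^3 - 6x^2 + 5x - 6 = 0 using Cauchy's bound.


Cauchy's bound: all roots r satisfy |r| <= 1 + max(|a_i/a_n|) for i = 0,...,n-1
where a_n is the leading coefficient.

Coefficients: [2, -5, -6, 5, -6]
Leading coefficient a_n = 2
Ratios |a_i/a_n|: 5/2, 3, 5/2, 3
Maximum ratio: 3
Cauchy's bound: |r| <= 1 + 3 = 4

Upper bound = 4


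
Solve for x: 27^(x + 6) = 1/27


Express both sides with the same base.
1/27 = 27^(-1)
Since the bases match, equate exponents: x + 6 = -1
So x = -1 - (6) = -7

x = -7


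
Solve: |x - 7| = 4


An absolute value equation |expr| = 4 gives two cases:
Case 1: x - 7 = 4
  x = 11, so x = 11
Case 2: x - 7 = -4
  x = 3, so x = 3

x = 3, x = 11


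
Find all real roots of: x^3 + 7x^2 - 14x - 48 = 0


Let p(x) = x^3 + 7x^2 - 14x - 48. By the rational root theorem (leading coefficient 1), any rational root is an integer divisor of 48: try ±1, ±2, ... in turn.
Test x = 1: value = -54 ≠ 0.
Test x = -1: value = -28 ≠ 0.
Test x = 2: value = -40 ≠ 0.
Test x = -2: value = 0 ✓, so (x + 2) is a factor.
Synthetic division by (x + 2): bring down 1; 1(-2) + 7 = 5; 5(-2) - 14 = -24; (-24)(-2) - 48 = 0 → quotient x^2 + 5x - 24, remainder 0.
Solve the quadratic x^2 + 5x - 24 = 0: discriminant = 5^2 - 4(1)(-24) = 25 + 96 = 121.
sqrt(121) = 11, so x = (-5 ± 11)/2: x = 3 or x = -8.

x = -8, x = -2, x = 3


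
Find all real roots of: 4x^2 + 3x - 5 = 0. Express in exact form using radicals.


Using the quadratic formula: x = (-b ± sqrt(b^2 - 4ac)) / (2a)
Here a = 4, b = 3, c = -5
Discriminant = b^2 - 4ac = 3^2 - 4(4)(-5) = 9 + 80 = 89
Since discriminant = 89 > 0, there are two real roots.
x = (-3 ± sqrt(89)) / 8
Numerically: x ≈ 0.8042 or x ≈ -1.5542

x = (-3 + sqrt(89)) / 8 or x = (-3 - sqrt(89)) / 8


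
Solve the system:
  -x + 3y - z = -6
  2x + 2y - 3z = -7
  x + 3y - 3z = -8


Using Cramer's rule. Expand each determinant along the first row.
D  = (-1)*[2*(-3) - (-3)*3] - 3*[2*(-3) - (-3)*1] + (-1)*[2*3 - 2*1]
  = (-1)*(3) - 3*(-3) + (-1)*(4) = 2
Dx = (-6)*[2*(-3) - (-3)*3] - 3*[(-7)*(-3) - (-3)*(-8)] + (-1)*[(-7)*3 - 2*(-8)]
  = (-6)*(3) - 3*(-3) + (-1)*(-5) = -4
Dy = (-1)*[(-7)*(-3) - (-3)*(-8)] - (-6)*[2*(-3) - (-3)*1] + (-1)*[2*(-8) - (-7)*1]
  = (-1)*(-3) - (-6)*(-3) + (-1)*(-9) = -6
Dz = (-1)*[2*(-8) - (-7)*3] - 3*[2*(-8) - (-7)*1] + (-6)*[2*3 - 2*1]
  = (-1)*(5) - 3*(-9) + (-6)*(4) = -2
x = Dx/D = -4/2 = -2, y = Dy/D = -6/2 = -3, z = Dz/D = -2/2 = -1
Check eq1: (-1)(-2) + (3)(-3) + (-1)(-1) = -6 = -6 ✓
Check eq2: (2)(-2) + (2)(-3) + (-3)(-1) = -7 = -7 ✓
Check eq3: (1)(-2) + (3)(-3) + (-3)(-1) = -8 = -8 ✓

x = -2, y = -3, z = -1


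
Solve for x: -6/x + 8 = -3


Subtract 8 from both sides: -6/x = -11
Multiply both sides by x: -6 = -11 * x
Divide by -11: x = 6/11

x = 6/11


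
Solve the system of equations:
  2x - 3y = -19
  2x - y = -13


Using Cramer's rule:
Determinant D = (2)(-1) - (2)(-3) = -2 + 6 = 4
Dx = (-19)(-1) - (-13)(-3) = 19 - 39 = -20
Dy = (2)(-13) - (2)(-19) = -26 + 38 = 12
x = Dx/D = -20/4 = -5
y = Dy/D = 12/4 = 3

x = -5, y = 3


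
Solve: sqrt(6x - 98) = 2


Square both sides: 6x - 98 = 2^2 = 4
6x = 4 + 98 = 102
x = 17
Check: sqrt(6*17 - 98) = sqrt(4) = 2 ✓

x = 17


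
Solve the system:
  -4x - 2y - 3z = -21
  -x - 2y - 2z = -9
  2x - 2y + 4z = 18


Using Cramer's rule. Expand each determinant along the first row.
D  = (-4)*[(-2)*4 - (-2)*(-2)] - (-2)*[(-1)*4 - (-2)*2] + (-3)*[(-1)*(-2) - (-2)*2]
  = (-4)*(-12) - (-2)*(0) + (-3)*(6) = 30
Dx = (-21)*[(-2)*4 - (-2)*(-2)] - (-2)*[(-9)*4 - (-2)*18] + (-3)*[(-9)*(-2) - (-2)*18]
  = (-21)*(-12) - (-2)*(0) + (-3)*(54) = 90
Dy = (-4)*[(-9)*4 - (-2)*18] - (-21)*[(-1)*4 - (-2)*2] + (-3)*[(-1)*18 - (-9)*2]
  = (-4)*(0) - (-21)*(0) + (-3)*(0) = 0
Dz = (-4)*[(-2)*18 - (-9)*(-2)] - (-2)*[(-1)*18 - (-9)*2] + (-21)*[(-1)*(-2) - (-2)*2]
  = (-4)*(-54) - (-2)*(0) + (-21)*(6) = 90
x = Dx/D = 90/30 = 3, y = Dy/D = 0/30 = 0, z = Dz/D = 90/30 = 3
Check eq1: (-4)(3) + (-2)(0) + (-3)(3) = -21 = -21 ✓
Check eq2: (-1)(3) + (-2)(0) + (-2)(3) = -9 = -9 ✓
Check eq3: (2)(3) + (-2)(0) + (4)(3) = 18 = 18 ✓

x = 3, y = 0, z = 3


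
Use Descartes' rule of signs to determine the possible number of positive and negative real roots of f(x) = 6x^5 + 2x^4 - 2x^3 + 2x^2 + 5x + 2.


Descartes' rule of signs:

For positive roots, count sign changes in f(x) = 6x^5 + 2x^4 - 2x^3 + 2x^2 + 5x + 2:
Signs of coefficients: +, +, -, +, +, +
Number of sign changes: 2
Possible positive real roots: 2, 0

For negative roots, examine f(-x) = -6x^5 + 2x^4 + 2x^3 + 2x^2 - 5x + 2:
Signs of coefficients: -, +, +, +, -, +
Number of sign changes: 3
Possible negative real roots: 3, 1

Positive roots: 2 or 0; Negative roots: 3 or 1


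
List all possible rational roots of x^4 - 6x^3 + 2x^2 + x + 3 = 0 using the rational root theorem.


Rational root theorem: possible roots are ±p/q where:
  p divides the constant term (3): p ∈ {1, 3}
  q divides the leading coefficient (1): q ∈ {1}

All possible rational roots: -3, -1, 1, 3

-3, -1, 1, 3


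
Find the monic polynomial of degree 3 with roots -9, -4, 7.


A monic polynomial with roots -9, -4, 7 is:
p(x) = (x + 9)(x + 4)(x - 7)
After multiplying by (x + 9): x + 9
After multiplying by (x + 4): x^2 + 13x + 36
After multiplying by (x - 7): x^3 + 6x^2 - 55x - 252

x^3 + 6x^2 - 55x - 252


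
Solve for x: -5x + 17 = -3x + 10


Starting with: -5x + 17 = -3x + 10
Move all x terms to left: (-5 + 3)x = 10 - 17
Simplify: -2x = -7
Divide both sides by -2: x = 7/2

x = 7/2


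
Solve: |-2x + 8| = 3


An absolute value equation |expr| = 3 gives two cases:
Case 1: -2x + 8 = 3
  -2x = -5, so x = 5/2
Case 2: -2x + 8 = -3
  -2x = -11, so x = 11/2

x = 5/2, x = 11/2


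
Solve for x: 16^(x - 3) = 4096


Express both sides with the same base.
4096 = 16^3
Since the bases match, equate exponents: x - 3 = 3
So x = 3 - (-3) = 6

x = 6


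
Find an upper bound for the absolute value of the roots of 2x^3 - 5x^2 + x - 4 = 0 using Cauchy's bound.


Cauchy's bound: all roots r satisfy |r| <= 1 + max(|a_i/a_n|) for i = 0,...,n-1
where a_n is the leading coefficient.

Coefficients: [2, -5, 1, -4]
Leading coefficient a_n = 2
Ratios |a_i/a_n|: 5/2, 1/2, 2
Maximum ratio: 5/2
Cauchy's bound: |r| <= 1 + 5/2 = 7/2

Upper bound = 7/2


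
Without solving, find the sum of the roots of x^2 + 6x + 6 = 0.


By Vieta's formulas for ax^2 + bx + c = 0:
  Sum of roots = -b/a
  Product of roots = c/a

Here a = 1, b = 6, c = 6
Sum = -(6)/1 = -6
Product = 6/1 = 6

Sum = -6


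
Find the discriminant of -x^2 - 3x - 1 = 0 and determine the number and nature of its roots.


For ax^2 + bx + c = 0, discriminant D = b^2 - 4ac
Here a = -1, b = -3, c = -1
D = (-3)^2 - 4(-1)(-1) = 9 - 4 = 5

D = 5 > 0 but not a perfect square
The equation has 2 distinct real irrational roots.

Discriminant = 5, 2 distinct real irrational roots


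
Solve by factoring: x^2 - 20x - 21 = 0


We need two numbers that multiply to -21 and add to -20.
Those numbers are -21 and 1 (since (-21) * 1 = -21 and (-21) + 1 = -20).
So x^2 - 20x - 21 = (x - 21)(x + 1) = 0
Setting each factor to zero: x = 21 or x = -1

x = -1, x = 21


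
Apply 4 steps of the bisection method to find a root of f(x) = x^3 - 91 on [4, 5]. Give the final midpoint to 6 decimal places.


f(x) = x^3 - 91
f(4) = -27 < 0
f(5) = 34 > 0

Step 1: midpoint = (4.000000 + 5.000000)/2 = 4.500000
  f(4.500000) = 0.125000
  f(mid) > 0, so root is in [4.000000, 4.500000]

Step 2: midpoint = (4.000000 + 4.500000)/2 = 4.250000
  f(4.250000) = -14.234375
  f(mid) < 0, so root is in [4.250000, 4.500000]

Step 3: midpoint = (4.250000 + 4.500000)/2 = 4.375000
  f(4.375000) = -7.259766
  f(mid) < 0, so root is in [4.375000, 4.500000]

Step 4: midpoint = (4.375000 + 4.500000)/2 = 4.437500
  f(4.437500) = -3.619385
  f(mid) < 0, so root is in [4.437500, 4.500000]

midpoint = 4.437500


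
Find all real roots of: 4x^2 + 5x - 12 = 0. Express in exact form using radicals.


Using the quadratic formula: x = (-b ± sqrt(b^2 - 4ac)) / (2a)
Here a = 4, b = 5, c = -12
Discriminant = b^2 - 4ac = 5^2 - 4(4)(-12) = 25 + 192 = 217
Since discriminant = 217 > 0, there are two real roots.
x = (-5 ± sqrt(217)) / 8
Numerically: x ≈ 1.2164 or x ≈ -2.4664

x = (-5 + sqrt(217)) / 8 or x = (-5 - sqrt(217)) / 8


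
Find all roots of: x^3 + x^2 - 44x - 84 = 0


Let p(x) = x^3 + x^2 - 44x - 84. By the rational root theorem (leading coefficient 1), any rational root is an integer divisor of 84: try ±1, ±2, ... in turn.
Test x = 1: value = -126 ≠ 0.
Test x = -1: value = -40 ≠ 0.
Test x = 2: value = -160 ≠ 0.
Test x = -2: value = 0 ✓, so (x + 2) is a factor.
Synthetic division by (x + 2): bring down 1; 1(-2) + 1 = -1; (-1)(-2) - 44 = -42; (-42)(-2) - 84 = 0 → quotient x^2 - x - 42, remainder 0.
Solve the quadratic x^2 - x - 42 = 0: discriminant = (-1)^2 - 4(1)(-42) = 1 + 168 = 169.
sqrt(169) = 13, so x = (1 ± 13)/2: x = 7 or x = -6.
Collecting all roots found:

x = -6, x = -2, x = 7


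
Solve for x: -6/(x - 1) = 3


Multiply both sides by (x - 1): -6 = 3(x - 1)
Distribute: -6 = 3x - 3
3x = -6 + 3 = -3
x = -1

x = -1


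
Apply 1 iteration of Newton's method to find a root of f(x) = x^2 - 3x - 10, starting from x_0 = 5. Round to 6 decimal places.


Newton's method: x_(n+1) = x_n - f(x_n)/f'(x_n)
f(x) = x^2 - 3x - 10
f'(x) = 2x - 3

Iteration 1:
  f(5.000000) = 0.000000
  f'(5.000000) = 7.000000
  x_1 = 5.000000 - (0.000000)/(7.000000) = 5.000000

x_1 = 5.000000


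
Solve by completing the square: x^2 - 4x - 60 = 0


Start: x^2 - 4x - 60 = 0
Move constant: x^2 - 4x = 60
Half of -4 is -2, squared is 4
Add 4 to both sides: x^2 - 4x + 4 = 64
(x - 2)^2 = 64
x - 2 = ±8
x = 2 + 8 = 10 or x = 2 - 8 = -6

x = -6, x = 10


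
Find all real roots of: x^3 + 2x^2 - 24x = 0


The constant term is 0, so x = 0 is a root. Factor out x:
  x(x^2 + 2x - 24) = 0
Solve the quadratic x^2 + 2x - 24 = 0: discriminant = 2^2 - 4(1)(-24) = 4 + 96 = 100.
sqrt(100) = 10, so x = (-2 ± 10)/2: x = 4 or x = -6.

x = -6, x = 0, x = 4


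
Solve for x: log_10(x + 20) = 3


Convert to exponential form: x + 20 = 10^3 = 1000
x = 1000 - 20 = 980
Check: log_10(980 + 20) = log_10(1000) = log_10(1000) = 3 ✓

x = 980


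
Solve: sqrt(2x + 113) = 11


Square both sides: 2x + 113 = 11^2 = 121
2x = 121 - 113 = 8
x = 4
Check: sqrt(2*4 + 113) = sqrt(121) = 11 ✓

x = 4


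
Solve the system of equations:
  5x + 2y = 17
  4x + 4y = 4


Using Cramer's rule:
Determinant D = (5)(4) - (4)(2) = 20 - 8 = 12
Dx = (17)(4) - (4)(2) = 68 - 8 = 60
Dy = (5)(4) - (4)(17) = 20 - 68 = -48
x = Dx/D = 60/12 = 5
y = Dy/D = -48/12 = -4

x = 5, y = -4


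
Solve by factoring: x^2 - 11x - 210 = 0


We need two numbers that multiply to -210 and add to -11.
Those numbers are 10 and -21 (since 10 * (-21) = -210 and 10 + (-21) = -11).
So x^2 - 11x - 210 = (x + 10)(x - 21) = 0
Setting each factor to zero: x = -10 or x = 21

x = -10, x = 21


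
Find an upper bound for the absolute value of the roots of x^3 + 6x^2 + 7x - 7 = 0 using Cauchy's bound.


Cauchy's bound: all roots r satisfy |r| <= 1 + max(|a_i/a_n|) for i = 0,...,n-1
where a_n is the leading coefficient.

Coefficients: [1, 6, 7, -7]
Leading coefficient a_n = 1
Ratios |a_i/a_n|: 6, 7, 7
Maximum ratio: 7
Cauchy's bound: |r| <= 1 + 7 = 8

Upper bound = 8
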